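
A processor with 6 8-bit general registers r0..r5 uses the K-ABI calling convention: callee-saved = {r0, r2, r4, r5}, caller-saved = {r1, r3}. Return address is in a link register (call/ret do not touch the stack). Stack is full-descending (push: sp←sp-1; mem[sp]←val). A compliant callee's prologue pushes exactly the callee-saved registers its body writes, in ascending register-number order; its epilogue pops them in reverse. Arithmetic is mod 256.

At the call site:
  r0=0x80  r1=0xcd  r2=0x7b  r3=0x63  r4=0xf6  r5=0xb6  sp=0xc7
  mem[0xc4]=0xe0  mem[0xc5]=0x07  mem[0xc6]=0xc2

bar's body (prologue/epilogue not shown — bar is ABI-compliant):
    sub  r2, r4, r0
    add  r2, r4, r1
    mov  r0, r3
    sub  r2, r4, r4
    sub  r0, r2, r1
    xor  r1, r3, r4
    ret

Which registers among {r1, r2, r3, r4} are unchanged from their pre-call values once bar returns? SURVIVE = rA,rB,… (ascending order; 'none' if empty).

SURVIVE = r2,r3,r4

prologue: push r0 -> mem[0xc6]=0x80, sp=0xc6
prologue: push r2 -> mem[0xc5]=0x7b, sp=0xc5
body[0] sub  r2, r4, r0 -> r2=0x76
body[1] add  r2, r4, r1 -> r2=0xc3
body[2] mov  r0, r3 -> r0=0x63
body[3] sub  r2, r4, r4 -> r2=0x00
body[4] sub  r0, r2, r1 -> r0=0x33
body[5] xor  r1, r3, r4 -> r1=0x95
epilogue: pop r2=0x7b, sp=0xc6
epilogue: pop r0=0x80, sp=0xc7
r1: caller-saved, written=True
r2: callee-saved, written=True
r3: caller-saved, written=False
r4: callee-saved, written=False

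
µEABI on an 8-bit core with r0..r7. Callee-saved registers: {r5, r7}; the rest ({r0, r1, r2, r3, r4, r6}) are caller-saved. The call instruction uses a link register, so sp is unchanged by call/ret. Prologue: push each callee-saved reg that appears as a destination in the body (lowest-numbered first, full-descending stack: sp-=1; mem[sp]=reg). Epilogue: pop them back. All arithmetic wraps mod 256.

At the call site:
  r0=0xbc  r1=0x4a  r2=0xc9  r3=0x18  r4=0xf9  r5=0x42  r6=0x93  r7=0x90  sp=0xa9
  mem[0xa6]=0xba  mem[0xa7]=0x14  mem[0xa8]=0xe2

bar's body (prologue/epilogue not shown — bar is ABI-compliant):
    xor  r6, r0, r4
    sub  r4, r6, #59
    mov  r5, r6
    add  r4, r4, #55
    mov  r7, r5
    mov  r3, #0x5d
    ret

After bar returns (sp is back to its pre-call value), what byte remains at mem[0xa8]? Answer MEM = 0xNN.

MEM = 0x42

prologue: push r5 → mem[0xa8]=0x42, sp=0xa8
prologue: push r7 → mem[0xa7]=0x90, sp=0xa7
body[0] xor  r6, r0, r4 → r6=0x45
body[1] sub  r4, r6, #59 → r4=0x0a
body[2] mov  r5, r6 → r5=0x45
body[3] add  r4, r4, #55 → r4=0x41
body[4] mov  r7, r5 → r7=0x45
body[5] mov  r3, #0x5d → r3=0x5d
epilogue: pop r7=0x90, sp=0xa8
epilogue: pop r5=0x42, sp=0xa9
prologue pushed ['r5', 'r7'] at ['0xa8', '0xa7']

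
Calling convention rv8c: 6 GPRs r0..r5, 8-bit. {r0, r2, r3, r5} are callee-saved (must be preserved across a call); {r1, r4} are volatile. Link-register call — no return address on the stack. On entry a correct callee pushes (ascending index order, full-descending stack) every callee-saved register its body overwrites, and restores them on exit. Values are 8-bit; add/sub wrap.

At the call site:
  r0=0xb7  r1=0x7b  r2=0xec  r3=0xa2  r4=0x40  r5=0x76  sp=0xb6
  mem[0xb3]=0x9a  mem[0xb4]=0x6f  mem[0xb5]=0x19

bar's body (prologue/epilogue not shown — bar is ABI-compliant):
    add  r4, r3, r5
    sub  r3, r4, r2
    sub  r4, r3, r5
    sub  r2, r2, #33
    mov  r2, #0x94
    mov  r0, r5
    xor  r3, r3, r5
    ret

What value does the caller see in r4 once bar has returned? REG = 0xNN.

prologue: push r0 -> mem[0xb5]=0xb7, sp=0xb5
prologue: push r2 -> mem[0xb4]=0xec, sp=0xb4
prologue: push r3 -> mem[0xb3]=0xa2, sp=0xb3
body[0] add  r4, r3, r5 -> r4=0x18
body[1] sub  r3, r4, r2 -> r3=0x2c
body[2] sub  r4, r3, r5 -> r4=0xb6
body[3] sub  r2, r2, #33 -> r2=0xcb
body[4] mov  r2, #0x94 -> r2=0x94
body[5] mov  r0, r5 -> r0=0x76
body[6] xor  r3, r3, r5 -> r3=0x5a
epilogue: pop r3=0xa2, sp=0xb4
epilogue: pop r2=0xec, sp=0xb5
epilogue: pop r0=0xb7, sp=0xb6
r4 is caller-saved -> body value

REG = 0xb6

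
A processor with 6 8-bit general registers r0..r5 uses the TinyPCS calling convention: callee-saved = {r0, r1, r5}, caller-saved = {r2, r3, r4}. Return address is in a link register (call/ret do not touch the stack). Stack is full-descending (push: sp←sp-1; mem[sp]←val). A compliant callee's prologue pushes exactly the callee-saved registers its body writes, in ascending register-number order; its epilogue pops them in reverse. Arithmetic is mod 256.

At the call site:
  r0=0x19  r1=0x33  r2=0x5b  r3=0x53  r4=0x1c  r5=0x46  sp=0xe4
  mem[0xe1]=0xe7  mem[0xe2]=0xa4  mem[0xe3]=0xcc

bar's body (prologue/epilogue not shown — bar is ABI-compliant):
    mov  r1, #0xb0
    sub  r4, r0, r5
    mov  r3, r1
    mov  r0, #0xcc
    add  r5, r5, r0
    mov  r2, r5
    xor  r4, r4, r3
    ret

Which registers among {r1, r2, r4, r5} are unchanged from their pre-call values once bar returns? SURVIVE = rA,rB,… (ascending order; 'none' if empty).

SURVIVE = r1,r5

prologue: push r0 -> mem[0xe3]=0x19, sp=0xe3
prologue: push r1 -> mem[0xe2]=0x33, sp=0xe2
prologue: push r5 -> mem[0xe1]=0x46, sp=0xe1
body[0] mov  r1, #0xb0 -> r1=0xb0
body[1] sub  r4, r0, r5 -> r4=0xd3
body[2] mov  r3, r1 -> r3=0xb0
body[3] mov  r0, #0xcc -> r0=0xcc
body[4] add  r5, r5, r0 -> r5=0x12
body[5] mov  r2, r5 -> r2=0x12
body[6] xor  r4, r4, r3 -> r4=0x63
epilogue: pop r5=0x46, sp=0xe2
epilogue: pop r1=0x33, sp=0xe3
epilogue: pop r0=0x19, sp=0xe4
r1: callee-saved, written=True
r2: caller-saved, written=True
r4: caller-saved, written=True
r5: callee-saved, written=True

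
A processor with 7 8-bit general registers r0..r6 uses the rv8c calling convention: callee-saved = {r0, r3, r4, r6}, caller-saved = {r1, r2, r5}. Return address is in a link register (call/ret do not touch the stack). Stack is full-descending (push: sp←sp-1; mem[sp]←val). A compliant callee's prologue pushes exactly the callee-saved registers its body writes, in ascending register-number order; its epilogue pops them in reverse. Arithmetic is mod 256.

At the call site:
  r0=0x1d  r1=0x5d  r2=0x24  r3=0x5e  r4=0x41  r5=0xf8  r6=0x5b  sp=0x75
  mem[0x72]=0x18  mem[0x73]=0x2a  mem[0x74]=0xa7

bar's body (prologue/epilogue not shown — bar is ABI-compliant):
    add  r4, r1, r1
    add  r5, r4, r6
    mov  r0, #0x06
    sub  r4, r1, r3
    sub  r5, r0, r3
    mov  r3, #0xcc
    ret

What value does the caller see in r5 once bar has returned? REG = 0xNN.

REG = 0xa8

prologue: push r0 -> mem[0x74]=0x1d, sp=0x74
prologue: push r3 -> mem[0x73]=0x5e, sp=0x73
prologue: push r4 -> mem[0x72]=0x41, sp=0x72
body[0] add  r4, r1, r1 -> r4=0xba
body[1] add  r5, r4, r6 -> r5=0x15
body[2] mov  r0, #0x06 -> r0=0x06
body[3] sub  r4, r1, r3 -> r4=0xff
body[4] sub  r5, r0, r3 -> r5=0xa8
body[5] mov  r3, #0xcc -> r3=0xcc
epilogue: pop r4=0x41, sp=0x73
epilogue: pop r3=0x5e, sp=0x74
epilogue: pop r0=0x1d, sp=0x75
r5 is caller-saved -> body value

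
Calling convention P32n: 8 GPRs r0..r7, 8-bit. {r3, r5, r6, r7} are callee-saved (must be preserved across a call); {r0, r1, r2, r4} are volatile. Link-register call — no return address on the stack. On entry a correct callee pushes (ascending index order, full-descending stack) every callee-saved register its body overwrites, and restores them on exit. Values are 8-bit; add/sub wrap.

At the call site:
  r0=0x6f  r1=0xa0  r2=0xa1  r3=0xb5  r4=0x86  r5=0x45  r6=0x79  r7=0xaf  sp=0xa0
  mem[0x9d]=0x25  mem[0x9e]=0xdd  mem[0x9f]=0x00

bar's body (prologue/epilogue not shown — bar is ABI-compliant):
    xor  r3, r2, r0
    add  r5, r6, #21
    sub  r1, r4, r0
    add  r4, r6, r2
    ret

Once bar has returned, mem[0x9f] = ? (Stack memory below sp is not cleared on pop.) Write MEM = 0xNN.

MEM = 0xb5

prologue: push r3 -> mem[0x9f]=0xb5, sp=0x9f
prologue: push r5 -> mem[0x9e]=0x45, sp=0x9e
body[0] xor  r3, r2, r0 -> r3=0xce
body[1] add  r5, r6, #21 -> r5=0x8e
body[2] sub  r1, r4, r0 -> r1=0x17
body[3] add  r4, r6, r2 -> r4=0x1a
epilogue: pop r5=0x45, sp=0x9f
epilogue: pop r3=0xb5, sp=0xa0
prologue pushed ['r3', 'r5'] at ['0x9f', '0x9e']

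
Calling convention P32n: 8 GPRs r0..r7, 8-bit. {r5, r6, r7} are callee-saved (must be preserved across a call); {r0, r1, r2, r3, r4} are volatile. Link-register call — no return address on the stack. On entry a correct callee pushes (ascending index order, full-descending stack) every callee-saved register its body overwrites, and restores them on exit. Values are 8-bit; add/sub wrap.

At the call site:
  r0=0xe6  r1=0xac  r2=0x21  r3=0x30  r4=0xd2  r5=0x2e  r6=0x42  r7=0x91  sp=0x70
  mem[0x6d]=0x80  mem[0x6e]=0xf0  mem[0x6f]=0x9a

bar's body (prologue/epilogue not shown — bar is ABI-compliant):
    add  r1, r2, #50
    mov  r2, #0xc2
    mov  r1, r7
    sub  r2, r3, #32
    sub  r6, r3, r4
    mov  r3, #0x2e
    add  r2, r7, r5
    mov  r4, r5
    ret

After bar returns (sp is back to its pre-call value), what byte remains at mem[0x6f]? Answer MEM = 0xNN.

prologue: push r6 -> mem[0x6f]=0x42, sp=0x6f
body[0] add  r1, r2, #50 -> r1=0x53
body[1] mov  r2, #0xc2 -> r2=0xc2
body[2] mov  r1, r7 -> r1=0x91
body[3] sub  r2, r3, #32 -> r2=0x10
body[4] sub  r6, r3, r4 -> r6=0x5e
body[5] mov  r3, #0x2e -> r3=0x2e
body[6] add  r2, r7, r5 -> r2=0xbf
body[7] mov  r4, r5 -> r4=0x2e
epilogue: pop r6=0x42, sp=0x70
prologue pushed ['r6'] at ['0x6f']

MEM = 0x42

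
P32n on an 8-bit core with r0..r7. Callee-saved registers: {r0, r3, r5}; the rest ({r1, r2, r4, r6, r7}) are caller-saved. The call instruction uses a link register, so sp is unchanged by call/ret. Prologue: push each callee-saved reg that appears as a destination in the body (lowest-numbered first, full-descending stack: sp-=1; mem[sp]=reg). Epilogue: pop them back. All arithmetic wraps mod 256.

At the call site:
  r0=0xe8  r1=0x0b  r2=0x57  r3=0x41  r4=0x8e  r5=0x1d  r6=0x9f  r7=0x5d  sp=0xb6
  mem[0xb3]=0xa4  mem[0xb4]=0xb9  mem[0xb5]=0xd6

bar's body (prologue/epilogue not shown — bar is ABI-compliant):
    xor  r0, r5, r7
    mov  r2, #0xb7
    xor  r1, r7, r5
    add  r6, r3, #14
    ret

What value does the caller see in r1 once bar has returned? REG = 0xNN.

REG = 0x40

prologue: push r0 → mem[0xb5]=0xe8, sp=0xb5
body[0] xor  r0, r5, r7 → r0=0x40
body[1] mov  r2, #0xb7 → r2=0xb7
body[2] xor  r1, r7, r5 → r1=0x40
body[3] add  r6, r3, #14 → r6=0x4f
epilogue: pop r0=0xe8, sp=0xb6
r1 is caller-saved → body value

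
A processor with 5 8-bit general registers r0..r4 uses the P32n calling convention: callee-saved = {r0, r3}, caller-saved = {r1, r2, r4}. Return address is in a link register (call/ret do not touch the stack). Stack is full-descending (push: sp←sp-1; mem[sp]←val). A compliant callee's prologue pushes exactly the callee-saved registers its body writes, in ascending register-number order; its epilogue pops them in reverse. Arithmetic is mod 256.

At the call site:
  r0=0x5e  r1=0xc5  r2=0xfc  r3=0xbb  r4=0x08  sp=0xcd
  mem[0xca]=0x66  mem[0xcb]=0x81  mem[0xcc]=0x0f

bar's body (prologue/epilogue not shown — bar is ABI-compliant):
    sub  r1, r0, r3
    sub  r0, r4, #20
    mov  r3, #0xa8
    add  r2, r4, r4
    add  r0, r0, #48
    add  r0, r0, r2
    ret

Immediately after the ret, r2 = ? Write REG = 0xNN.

prologue: push r0 → mem[0xcc]=0x5e, sp=0xcc
prologue: push r3 → mem[0xcb]=0xbb, sp=0xcb
body[0] sub  r1, r0, r3 → r1=0xa3
body[1] sub  r0, r4, #20 → r0=0xf4
body[2] mov  r3, #0xa8 → r3=0xa8
body[3] add  r2, r4, r4 → r2=0x10
body[4] add  r0, r0, #48 → r0=0x24
body[5] add  r0, r0, r2 → r0=0x34
epilogue: pop r3=0xbb, sp=0xcc
epilogue: pop r0=0x5e, sp=0xcd
r2 is caller-saved → body value

REG = 0x10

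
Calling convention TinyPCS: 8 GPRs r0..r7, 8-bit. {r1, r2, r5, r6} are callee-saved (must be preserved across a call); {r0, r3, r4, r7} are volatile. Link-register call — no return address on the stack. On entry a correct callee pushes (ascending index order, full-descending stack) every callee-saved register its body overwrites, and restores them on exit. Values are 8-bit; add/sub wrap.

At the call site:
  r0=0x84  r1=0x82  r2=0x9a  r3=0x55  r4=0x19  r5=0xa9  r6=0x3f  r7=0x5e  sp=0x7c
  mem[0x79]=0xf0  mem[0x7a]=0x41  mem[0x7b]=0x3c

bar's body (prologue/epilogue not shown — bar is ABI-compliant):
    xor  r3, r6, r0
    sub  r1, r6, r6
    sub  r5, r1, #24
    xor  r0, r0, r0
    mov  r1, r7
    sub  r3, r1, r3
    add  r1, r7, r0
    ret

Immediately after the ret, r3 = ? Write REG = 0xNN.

REG = 0xa3

prologue: push r1 -> mem[0x7b]=0x82, sp=0x7b
prologue: push r5 -> mem[0x7a]=0xa9, sp=0x7a
body[0] xor  r3, r6, r0 -> r3=0xbb
body[1] sub  r1, r6, r6 -> r1=0x00
body[2] sub  r5, r1, #24 -> r5=0xe8
body[3] xor  r0, r0, r0 -> r0=0x00
body[4] mov  r1, r7 -> r1=0x5e
body[5] sub  r3, r1, r3 -> r3=0xa3
body[6] add  r1, r7, r0 -> r1=0x5e
epilogue: pop r5=0xa9, sp=0x7b
epilogue: pop r1=0x82, sp=0x7c
r3 is caller-saved -> body value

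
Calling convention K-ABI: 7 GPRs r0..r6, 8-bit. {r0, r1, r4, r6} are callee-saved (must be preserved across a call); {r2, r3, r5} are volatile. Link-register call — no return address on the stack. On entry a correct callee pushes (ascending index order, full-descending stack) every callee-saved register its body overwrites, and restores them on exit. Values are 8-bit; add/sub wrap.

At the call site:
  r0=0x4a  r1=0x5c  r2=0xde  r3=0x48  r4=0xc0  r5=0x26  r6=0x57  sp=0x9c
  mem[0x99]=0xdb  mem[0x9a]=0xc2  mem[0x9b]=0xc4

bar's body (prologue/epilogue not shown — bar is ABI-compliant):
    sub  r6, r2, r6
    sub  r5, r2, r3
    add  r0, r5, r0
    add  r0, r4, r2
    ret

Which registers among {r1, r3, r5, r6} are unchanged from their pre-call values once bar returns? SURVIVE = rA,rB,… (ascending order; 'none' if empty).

prologue: push r0 -> mem[0x9b]=0x4a, sp=0x9b
prologue: push r6 -> mem[0x9a]=0x57, sp=0x9a
body[0] sub  r6, r2, r6 -> r6=0x87
body[1] sub  r5, r2, r3 -> r5=0x96
body[2] add  r0, r5, r0 -> r0=0xe0
body[3] add  r0, r4, r2 -> r0=0x9e
epilogue: pop r6=0x57, sp=0x9b
epilogue: pop r0=0x4a, sp=0x9c
r1: callee-saved, written=False
r3: caller-saved, written=False
r5: caller-saved, written=True
r6: callee-saved, written=True

SURVIVE = r1,r3,r6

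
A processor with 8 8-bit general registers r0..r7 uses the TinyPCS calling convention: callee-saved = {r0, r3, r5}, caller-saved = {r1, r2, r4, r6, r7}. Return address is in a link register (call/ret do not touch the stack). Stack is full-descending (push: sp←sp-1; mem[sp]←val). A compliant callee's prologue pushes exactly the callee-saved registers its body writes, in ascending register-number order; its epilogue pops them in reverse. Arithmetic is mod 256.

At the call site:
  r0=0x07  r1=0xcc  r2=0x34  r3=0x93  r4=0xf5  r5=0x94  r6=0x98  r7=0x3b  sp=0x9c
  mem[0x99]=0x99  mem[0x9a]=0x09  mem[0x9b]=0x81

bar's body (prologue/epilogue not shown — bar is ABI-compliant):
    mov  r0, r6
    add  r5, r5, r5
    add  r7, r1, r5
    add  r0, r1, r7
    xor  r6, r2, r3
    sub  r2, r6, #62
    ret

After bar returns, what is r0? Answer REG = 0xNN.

REG = 0x07

prologue: push r0 → mem[0x9b]=0x07, sp=0x9b
prologue: push r5 → mem[0x9a]=0x94, sp=0x9a
body[0] mov  r0, r6 → r0=0x98
body[1] add  r5, r5, r5 → r5=0x28
body[2] add  r7, r1, r5 → r7=0xf4
body[3] add  r0, r1, r7 → r0=0xc0
body[4] xor  r6, r2, r3 → r6=0xa7
body[5] sub  r2, r6, #62 → r2=0x69
epilogue: pop r5=0x94, sp=0x9b
epilogue: pop r0=0x07, sp=0x9c
r0 is callee-saved → restored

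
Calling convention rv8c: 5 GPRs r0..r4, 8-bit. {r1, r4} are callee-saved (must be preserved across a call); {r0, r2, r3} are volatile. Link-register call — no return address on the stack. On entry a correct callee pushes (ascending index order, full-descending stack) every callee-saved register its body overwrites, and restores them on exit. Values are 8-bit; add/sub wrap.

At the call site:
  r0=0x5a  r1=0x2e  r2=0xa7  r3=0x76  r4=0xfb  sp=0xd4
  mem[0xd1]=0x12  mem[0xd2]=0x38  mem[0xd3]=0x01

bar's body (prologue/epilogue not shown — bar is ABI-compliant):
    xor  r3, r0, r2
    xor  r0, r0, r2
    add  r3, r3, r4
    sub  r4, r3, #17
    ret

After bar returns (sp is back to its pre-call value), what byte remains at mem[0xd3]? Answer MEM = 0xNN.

prologue: push r4 → mem[0xd3]=0xfb, sp=0xd3
body[0] xor  r3, r0, r2 → r3=0xfd
body[1] xor  r0, r0, r2 → r0=0xfd
body[2] add  r3, r3, r4 → r3=0xf8
body[3] sub  r4, r3, #17 → r4=0xe7
epilogue: pop r4=0xfb, sp=0xd4
prologue pushed ['r4'] at ['0xd3']

MEM = 0xfb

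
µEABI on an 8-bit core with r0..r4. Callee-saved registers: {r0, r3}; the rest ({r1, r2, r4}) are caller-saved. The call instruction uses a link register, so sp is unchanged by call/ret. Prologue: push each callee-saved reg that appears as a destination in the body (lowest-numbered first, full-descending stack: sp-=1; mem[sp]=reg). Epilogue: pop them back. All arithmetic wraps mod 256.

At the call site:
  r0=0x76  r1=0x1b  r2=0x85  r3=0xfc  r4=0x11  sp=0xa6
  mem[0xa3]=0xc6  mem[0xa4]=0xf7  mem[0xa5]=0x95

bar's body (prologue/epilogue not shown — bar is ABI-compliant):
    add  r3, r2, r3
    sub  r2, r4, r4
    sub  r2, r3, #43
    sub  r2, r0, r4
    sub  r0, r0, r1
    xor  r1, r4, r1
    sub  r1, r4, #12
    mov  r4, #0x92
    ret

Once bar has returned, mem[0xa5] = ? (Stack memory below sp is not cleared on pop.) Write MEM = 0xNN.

MEM = 0x76

prologue: push r0 -> mem[0xa5]=0x76, sp=0xa5
prologue: push r3 -> mem[0xa4]=0xfc, sp=0xa4
body[0] add  r3, r2, r3 -> r3=0x81
body[1] sub  r2, r4, r4 -> r2=0x00
body[2] sub  r2, r3, #43 -> r2=0x56
body[3] sub  r2, r0, r4 -> r2=0x65
body[4] sub  r0, r0, r1 -> r0=0x5b
body[5] xor  r1, r4, r1 -> r1=0x0a
body[6] sub  r1, r4, #12 -> r1=0x05
body[7] mov  r4, #0x92 -> r4=0x92
epilogue: pop r3=0xfc, sp=0xa5
epilogue: pop r0=0x76, sp=0xa6
prologue pushed ['r0', 'r3'] at ['0xa5', '0xa4']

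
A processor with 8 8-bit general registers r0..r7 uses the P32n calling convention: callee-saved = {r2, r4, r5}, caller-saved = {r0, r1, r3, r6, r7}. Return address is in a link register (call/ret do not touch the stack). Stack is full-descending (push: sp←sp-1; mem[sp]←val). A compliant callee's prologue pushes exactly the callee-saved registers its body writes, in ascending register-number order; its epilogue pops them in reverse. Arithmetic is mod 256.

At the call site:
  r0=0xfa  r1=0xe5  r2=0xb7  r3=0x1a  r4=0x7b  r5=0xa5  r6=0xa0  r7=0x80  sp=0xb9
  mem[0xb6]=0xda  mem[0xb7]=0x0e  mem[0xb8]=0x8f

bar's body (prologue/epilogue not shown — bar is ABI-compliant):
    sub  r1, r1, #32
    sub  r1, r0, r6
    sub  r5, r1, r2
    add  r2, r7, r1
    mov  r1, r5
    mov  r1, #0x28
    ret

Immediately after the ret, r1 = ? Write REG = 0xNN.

prologue: push r2 -> mem[0xb8]=0xb7, sp=0xb8
prologue: push r5 -> mem[0xb7]=0xa5, sp=0xb7
body[0] sub  r1, r1, #32 -> r1=0xc5
body[1] sub  r1, r0, r6 -> r1=0x5a
body[2] sub  r5, r1, r2 -> r5=0xa3
body[3] add  r2, r7, r1 -> r2=0xda
body[4] mov  r1, r5 -> r1=0xa3
body[5] mov  r1, #0x28 -> r1=0x28
epilogue: pop r5=0xa5, sp=0xb8
epilogue: pop r2=0xb7, sp=0xb9
r1 is caller-saved -> body value

REG = 0x28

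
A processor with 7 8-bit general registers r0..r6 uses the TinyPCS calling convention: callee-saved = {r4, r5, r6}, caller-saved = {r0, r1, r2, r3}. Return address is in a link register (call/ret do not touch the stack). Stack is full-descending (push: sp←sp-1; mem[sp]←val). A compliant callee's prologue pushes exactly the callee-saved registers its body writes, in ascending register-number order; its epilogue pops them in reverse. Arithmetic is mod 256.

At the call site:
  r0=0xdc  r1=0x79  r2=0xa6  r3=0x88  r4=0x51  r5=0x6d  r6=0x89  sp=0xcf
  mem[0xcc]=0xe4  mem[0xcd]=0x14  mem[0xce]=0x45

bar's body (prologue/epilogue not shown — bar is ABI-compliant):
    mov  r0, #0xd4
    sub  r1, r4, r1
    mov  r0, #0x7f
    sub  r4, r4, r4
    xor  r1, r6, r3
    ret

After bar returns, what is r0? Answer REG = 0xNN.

prologue: push r4 → mem[0xce]=0x51, sp=0xce
body[0] mov  r0, #0xd4 → r0=0xd4
body[1] sub  r1, r4, r1 → r1=0xd8
body[2] mov  r0, #0x7f → r0=0x7f
body[3] sub  r4, r4, r4 → r4=0x00
body[4] xor  r1, r6, r3 → r1=0x01
epilogue: pop r4=0x51, sp=0xcf
r0 is caller-saved → body value

REG = 0x7f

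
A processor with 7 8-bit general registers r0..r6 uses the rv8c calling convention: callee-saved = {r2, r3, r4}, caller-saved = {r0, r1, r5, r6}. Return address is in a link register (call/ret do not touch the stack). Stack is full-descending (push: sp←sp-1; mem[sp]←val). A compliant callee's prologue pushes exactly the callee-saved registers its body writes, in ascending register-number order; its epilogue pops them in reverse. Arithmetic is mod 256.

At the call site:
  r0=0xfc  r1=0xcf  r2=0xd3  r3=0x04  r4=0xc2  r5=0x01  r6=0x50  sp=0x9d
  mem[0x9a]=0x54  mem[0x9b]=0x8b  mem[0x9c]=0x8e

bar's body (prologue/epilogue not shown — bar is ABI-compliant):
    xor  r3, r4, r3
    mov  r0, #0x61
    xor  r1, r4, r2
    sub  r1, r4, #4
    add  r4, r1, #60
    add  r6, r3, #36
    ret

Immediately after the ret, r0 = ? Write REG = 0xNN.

prologue: push r3 → mem[0x9c]=0x04, sp=0x9c
prologue: push r4 → mem[0x9b]=0xc2, sp=0x9b
body[0] xor  r3, r4, r3 → r3=0xc6
body[1] mov  r0, #0x61 → r0=0x61
body[2] xor  r1, r4, r2 → r1=0x11
body[3] sub  r1, r4, #4 → r1=0xbe
body[4] add  r4, r1, #60 → r4=0xfa
body[5] add  r6, r3, #36 → r6=0xea
epilogue: pop r4=0xc2, sp=0x9c
epilogue: pop r3=0x04, sp=0x9d
r0 is caller-saved → body value

REG = 0x61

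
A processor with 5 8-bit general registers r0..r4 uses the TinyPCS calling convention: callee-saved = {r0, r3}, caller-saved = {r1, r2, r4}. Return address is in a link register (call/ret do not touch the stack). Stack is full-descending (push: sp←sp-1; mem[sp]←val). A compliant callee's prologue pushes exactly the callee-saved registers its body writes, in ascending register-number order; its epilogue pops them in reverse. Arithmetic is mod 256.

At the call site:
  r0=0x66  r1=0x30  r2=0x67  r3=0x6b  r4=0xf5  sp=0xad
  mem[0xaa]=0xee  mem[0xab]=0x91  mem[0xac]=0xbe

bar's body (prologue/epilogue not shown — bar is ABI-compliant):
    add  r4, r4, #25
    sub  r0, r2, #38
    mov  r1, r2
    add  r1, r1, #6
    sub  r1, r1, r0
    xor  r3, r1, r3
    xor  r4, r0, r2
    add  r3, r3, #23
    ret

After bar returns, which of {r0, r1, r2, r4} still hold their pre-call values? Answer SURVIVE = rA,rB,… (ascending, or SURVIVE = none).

prologue: push r0 -> mem[0xac]=0x66, sp=0xac
prologue: push r3 -> mem[0xab]=0x6b, sp=0xab
body[0] add  r4, r4, #25 -> r4=0x0e
body[1] sub  r0, r2, #38 -> r0=0x41
body[2] mov  r1, r2 -> r1=0x67
body[3] add  r1, r1, #6 -> r1=0x6d
body[4] sub  r1, r1, r0 -> r1=0x2c
body[5] xor  r3, r1, r3 -> r3=0x47
body[6] xor  r4, r0, r2 -> r4=0x26
body[7] add  r3, r3, #23 -> r3=0x5e
epilogue: pop r3=0x6b, sp=0xac
epilogue: pop r0=0x66, sp=0xad
r0: callee-saved, written=True
r1: caller-saved, written=True
r2: caller-saved, written=False
r4: caller-saved, written=True

SURVIVE = r0,r2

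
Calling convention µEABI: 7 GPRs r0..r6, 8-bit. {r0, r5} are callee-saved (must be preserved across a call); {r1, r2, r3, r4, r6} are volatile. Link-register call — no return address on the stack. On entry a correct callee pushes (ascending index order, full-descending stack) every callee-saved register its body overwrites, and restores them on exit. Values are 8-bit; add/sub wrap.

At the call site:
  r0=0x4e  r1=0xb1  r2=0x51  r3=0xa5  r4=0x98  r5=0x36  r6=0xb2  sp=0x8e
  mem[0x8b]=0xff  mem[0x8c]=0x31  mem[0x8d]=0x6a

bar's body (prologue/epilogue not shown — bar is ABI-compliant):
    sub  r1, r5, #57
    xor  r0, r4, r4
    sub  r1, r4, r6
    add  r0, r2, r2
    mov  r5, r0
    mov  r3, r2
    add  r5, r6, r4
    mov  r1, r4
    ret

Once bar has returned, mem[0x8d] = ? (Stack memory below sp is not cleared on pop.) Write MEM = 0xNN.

MEM = 0x4e

prologue: push r0 -> mem[0x8d]=0x4e, sp=0x8d
prologue: push r5 -> mem[0x8c]=0x36, sp=0x8c
body[0] sub  r1, r5, #57 -> r1=0xfd
body[1] xor  r0, r4, r4 -> r0=0x00
body[2] sub  r1, r4, r6 -> r1=0xe6
body[3] add  r0, r2, r2 -> r0=0xa2
body[4] mov  r5, r0 -> r5=0xa2
body[5] mov  r3, r2 -> r3=0x51
body[6] add  r5, r6, r4 -> r5=0x4a
body[7] mov  r1, r4 -> r1=0x98
epilogue: pop r5=0x36, sp=0x8d
epilogue: pop r0=0x4e, sp=0x8e
prologue pushed ['r0', 'r5'] at ['0x8d', '0x8c']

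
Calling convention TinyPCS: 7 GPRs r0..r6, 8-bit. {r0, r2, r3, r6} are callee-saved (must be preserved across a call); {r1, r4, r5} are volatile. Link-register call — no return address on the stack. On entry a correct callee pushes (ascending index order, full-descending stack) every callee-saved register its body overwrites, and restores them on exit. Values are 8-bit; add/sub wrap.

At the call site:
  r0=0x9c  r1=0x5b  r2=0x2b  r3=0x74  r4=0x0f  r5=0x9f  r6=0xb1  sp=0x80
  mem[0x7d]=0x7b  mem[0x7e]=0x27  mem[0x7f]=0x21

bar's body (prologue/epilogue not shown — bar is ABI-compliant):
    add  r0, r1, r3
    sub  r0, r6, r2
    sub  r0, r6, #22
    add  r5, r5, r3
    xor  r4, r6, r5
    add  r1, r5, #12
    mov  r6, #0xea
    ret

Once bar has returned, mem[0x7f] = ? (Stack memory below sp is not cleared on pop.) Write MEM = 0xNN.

MEM = 0x9c

prologue: push r0 → mem[0x7f]=0x9c, sp=0x7f
prologue: push r6 → mem[0x7e]=0xb1, sp=0x7e
body[0] add  r0, r1, r3 → r0=0xcf
body[1] sub  r0, r6, r2 → r0=0x86
body[2] sub  r0, r6, #22 → r0=0x9b
body[3] add  r5, r5, r3 → r5=0x13
body[4] xor  r4, r6, r5 → r4=0xa2
body[5] add  r1, r5, #12 → r1=0x1f
body[6] mov  r6, #0xea → r6=0xea
epilogue: pop r6=0xb1, sp=0x7f
epilogue: pop r0=0x9c, sp=0x80
prologue pushed ['r0', 'r6'] at ['0x7f', '0x7e']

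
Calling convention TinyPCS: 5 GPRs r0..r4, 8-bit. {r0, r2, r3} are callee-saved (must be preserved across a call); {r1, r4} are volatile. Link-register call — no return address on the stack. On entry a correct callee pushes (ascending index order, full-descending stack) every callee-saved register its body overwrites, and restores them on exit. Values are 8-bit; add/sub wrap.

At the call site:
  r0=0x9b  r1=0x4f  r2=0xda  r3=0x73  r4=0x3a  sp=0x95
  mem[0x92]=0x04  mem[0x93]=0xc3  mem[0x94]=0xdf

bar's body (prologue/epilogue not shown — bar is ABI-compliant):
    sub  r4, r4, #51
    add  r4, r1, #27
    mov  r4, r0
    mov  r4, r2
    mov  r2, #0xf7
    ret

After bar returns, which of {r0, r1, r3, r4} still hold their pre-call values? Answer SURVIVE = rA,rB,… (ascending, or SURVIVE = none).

prologue: push r2 -> mem[0x94]=0xda, sp=0x94
body[0] sub  r4, r4, #51 -> r4=0x07
body[1] add  r4, r1, #27 -> r4=0x6a
body[2] mov  r4, r0 -> r4=0x9b
body[3] mov  r4, r2 -> r4=0xda
body[4] mov  r2, #0xf7 -> r2=0xf7
epilogue: pop r2=0xda, sp=0x95
r0: callee-saved, written=False
r1: caller-saved, written=False
r3: callee-saved, written=False
r4: caller-saved, written=True

SURVIVE = r0,r1,r3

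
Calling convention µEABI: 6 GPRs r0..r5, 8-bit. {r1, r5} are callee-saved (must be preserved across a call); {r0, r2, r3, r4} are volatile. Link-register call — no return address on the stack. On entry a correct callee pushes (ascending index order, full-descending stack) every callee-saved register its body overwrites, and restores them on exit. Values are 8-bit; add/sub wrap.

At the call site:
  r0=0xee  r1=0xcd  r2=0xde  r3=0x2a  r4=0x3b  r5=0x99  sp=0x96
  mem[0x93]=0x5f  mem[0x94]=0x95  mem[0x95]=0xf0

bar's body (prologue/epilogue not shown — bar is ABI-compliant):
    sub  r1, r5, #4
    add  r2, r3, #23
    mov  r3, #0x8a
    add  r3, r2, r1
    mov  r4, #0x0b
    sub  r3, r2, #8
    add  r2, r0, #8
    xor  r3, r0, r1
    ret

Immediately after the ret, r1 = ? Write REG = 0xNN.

REG = 0xcd

prologue: push r1 -> mem[0x95]=0xcd, sp=0x95
body[0] sub  r1, r5, #4 -> r1=0x95
body[1] add  r2, r3, #23 -> r2=0x41
body[2] mov  r3, #0x8a -> r3=0x8a
body[3] add  r3, r2, r1 -> r3=0xd6
body[4] mov  r4, #0x0b -> r4=0x0b
body[5] sub  r3, r2, #8 -> r3=0x39
body[6] add  r2, r0, #8 -> r2=0xf6
body[7] xor  r3, r0, r1 -> r3=0x7b
epilogue: pop r1=0xcd, sp=0x96
r1 is callee-saved -> restored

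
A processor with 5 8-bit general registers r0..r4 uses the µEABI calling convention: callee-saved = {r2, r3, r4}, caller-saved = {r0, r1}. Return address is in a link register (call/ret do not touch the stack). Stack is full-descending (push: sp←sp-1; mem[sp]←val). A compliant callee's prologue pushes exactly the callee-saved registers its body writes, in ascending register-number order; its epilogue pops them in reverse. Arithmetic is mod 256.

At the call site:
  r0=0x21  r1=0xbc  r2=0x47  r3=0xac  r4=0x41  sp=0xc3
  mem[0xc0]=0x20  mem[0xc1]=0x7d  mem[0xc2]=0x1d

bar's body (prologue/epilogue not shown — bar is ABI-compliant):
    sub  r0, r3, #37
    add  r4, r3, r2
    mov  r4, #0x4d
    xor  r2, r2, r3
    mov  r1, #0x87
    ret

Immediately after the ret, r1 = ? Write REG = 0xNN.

prologue: push r2 → mem[0xc2]=0x47, sp=0xc2
prologue: push r4 → mem[0xc1]=0x41, sp=0xc1
body[0] sub  r0, r3, #37 → r0=0x87
body[1] add  r4, r3, r2 → r4=0xf3
body[2] mov  r4, #0x4d → r4=0x4d
body[3] xor  r2, r2, r3 → r2=0xeb
body[4] mov  r1, #0x87 → r1=0x87
epilogue: pop r4=0x41, sp=0xc2
epilogue: pop r2=0x47, sp=0xc3
r1 is caller-saved → body value

REG = 0x87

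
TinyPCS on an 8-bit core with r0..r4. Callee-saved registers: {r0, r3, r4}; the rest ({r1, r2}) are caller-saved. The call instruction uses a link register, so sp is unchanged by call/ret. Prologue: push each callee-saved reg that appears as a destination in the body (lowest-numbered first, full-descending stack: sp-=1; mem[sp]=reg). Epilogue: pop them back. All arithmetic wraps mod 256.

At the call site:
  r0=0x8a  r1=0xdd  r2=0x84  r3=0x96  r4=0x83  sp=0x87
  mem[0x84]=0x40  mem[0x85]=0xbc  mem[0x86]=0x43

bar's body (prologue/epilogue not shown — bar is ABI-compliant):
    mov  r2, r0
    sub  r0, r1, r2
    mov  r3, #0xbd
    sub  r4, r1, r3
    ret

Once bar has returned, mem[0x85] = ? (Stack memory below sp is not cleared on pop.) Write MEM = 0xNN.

prologue: push r0 -> mem[0x86]=0x8a, sp=0x86
prologue: push r3 -> mem[0x85]=0x96, sp=0x85
prologue: push r4 -> mem[0x84]=0x83, sp=0x84
body[0] mov  r2, r0 -> r2=0x8a
body[1] sub  r0, r1, r2 -> r0=0x53
body[2] mov  r3, #0xbd -> r3=0xbd
body[3] sub  r4, r1, r3 -> r4=0x20
epilogue: pop r4=0x83, sp=0x85
epilogue: pop r3=0x96, sp=0x86
epilogue: pop r0=0x8a, sp=0x87
prologue pushed ['r0', 'r3', 'r4'] at ['0x86', '0x85', '0x84']

MEM = 0x96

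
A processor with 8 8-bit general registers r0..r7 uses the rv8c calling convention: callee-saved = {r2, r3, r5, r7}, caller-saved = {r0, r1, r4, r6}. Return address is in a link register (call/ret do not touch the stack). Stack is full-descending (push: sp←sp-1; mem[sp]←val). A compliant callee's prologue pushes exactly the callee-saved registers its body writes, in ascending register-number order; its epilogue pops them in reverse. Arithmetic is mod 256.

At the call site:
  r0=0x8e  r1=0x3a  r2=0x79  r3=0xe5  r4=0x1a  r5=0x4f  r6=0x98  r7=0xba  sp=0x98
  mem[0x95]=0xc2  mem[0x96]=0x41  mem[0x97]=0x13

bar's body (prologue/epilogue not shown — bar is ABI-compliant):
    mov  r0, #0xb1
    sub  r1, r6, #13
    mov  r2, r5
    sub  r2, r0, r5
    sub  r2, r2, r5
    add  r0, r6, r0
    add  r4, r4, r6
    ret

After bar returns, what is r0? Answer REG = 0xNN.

REG = 0x49

prologue: push r2 -> mem[0x97]=0x79, sp=0x97
body[0] mov  r0, #0xb1 -> r0=0xb1
body[1] sub  r1, r6, #13 -> r1=0x8b
body[2] mov  r2, r5 -> r2=0x4f
body[3] sub  r2, r0, r5 -> r2=0x62
body[4] sub  r2, r2, r5 -> r2=0x13
body[5] add  r0, r6, r0 -> r0=0x49
body[6] add  r4, r4, r6 -> r4=0xb2
epilogue: pop r2=0x79, sp=0x98
r0 is caller-saved -> body value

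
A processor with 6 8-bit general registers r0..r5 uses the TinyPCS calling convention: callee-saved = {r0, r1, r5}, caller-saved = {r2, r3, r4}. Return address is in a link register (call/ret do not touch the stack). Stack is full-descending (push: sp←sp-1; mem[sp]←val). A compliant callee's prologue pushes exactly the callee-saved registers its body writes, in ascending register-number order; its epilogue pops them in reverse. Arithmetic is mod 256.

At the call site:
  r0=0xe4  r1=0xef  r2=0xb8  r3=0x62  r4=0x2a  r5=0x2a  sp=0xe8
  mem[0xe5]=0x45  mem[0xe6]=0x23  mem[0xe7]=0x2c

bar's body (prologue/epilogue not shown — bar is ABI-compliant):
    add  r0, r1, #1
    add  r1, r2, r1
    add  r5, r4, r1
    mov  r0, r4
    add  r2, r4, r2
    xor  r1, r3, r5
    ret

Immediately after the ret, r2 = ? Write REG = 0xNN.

prologue: push r0 → mem[0xe7]=0xe4, sp=0xe7
prologue: push r1 → mem[0xe6]=0xef, sp=0xe6
prologue: push r5 → mem[0xe5]=0x2a, sp=0xe5
body[0] add  r0, r1, #1 → r0=0xf0
body[1] add  r1, r2, r1 → r1=0xa7
body[2] add  r5, r4, r1 → r5=0xd1
body[3] mov  r0, r4 → r0=0x2a
body[4] add  r2, r4, r2 → r2=0xe2
body[5] xor  r1, r3, r5 → r1=0xb3
epilogue: pop r5=0x2a, sp=0xe6
epilogue: pop r1=0xef, sp=0xe7
epilogue: pop r0=0xe4, sp=0xe8
r2 is caller-saved → body value

REG = 0xe2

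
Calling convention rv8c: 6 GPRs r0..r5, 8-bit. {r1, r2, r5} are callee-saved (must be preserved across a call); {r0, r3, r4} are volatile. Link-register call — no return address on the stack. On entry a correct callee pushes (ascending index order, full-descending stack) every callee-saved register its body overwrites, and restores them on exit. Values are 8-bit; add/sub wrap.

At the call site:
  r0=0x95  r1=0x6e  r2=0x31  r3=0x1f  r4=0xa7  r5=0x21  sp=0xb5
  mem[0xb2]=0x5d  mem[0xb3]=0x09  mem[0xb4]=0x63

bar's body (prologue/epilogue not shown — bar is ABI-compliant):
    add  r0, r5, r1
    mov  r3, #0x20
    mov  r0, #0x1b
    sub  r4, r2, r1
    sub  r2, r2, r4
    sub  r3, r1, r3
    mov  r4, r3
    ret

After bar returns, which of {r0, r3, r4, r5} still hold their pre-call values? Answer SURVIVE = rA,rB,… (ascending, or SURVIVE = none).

SURVIVE = r5

prologue: push r2 -> mem[0xb4]=0x31, sp=0xb4
body[0] add  r0, r5, r1 -> r0=0x8f
body[1] mov  r3, #0x20 -> r3=0x20
body[2] mov  r0, #0x1b -> r0=0x1b
body[3] sub  r4, r2, r1 -> r4=0xc3
body[4] sub  r2, r2, r4 -> r2=0x6e
body[5] sub  r3, r1, r3 -> r3=0x4e
body[6] mov  r4, r3 -> r4=0x4e
epilogue: pop r2=0x31, sp=0xb5
r0: caller-saved, written=True
r3: caller-saved, written=True
r4: caller-saved, written=True
r5: callee-saved, written=False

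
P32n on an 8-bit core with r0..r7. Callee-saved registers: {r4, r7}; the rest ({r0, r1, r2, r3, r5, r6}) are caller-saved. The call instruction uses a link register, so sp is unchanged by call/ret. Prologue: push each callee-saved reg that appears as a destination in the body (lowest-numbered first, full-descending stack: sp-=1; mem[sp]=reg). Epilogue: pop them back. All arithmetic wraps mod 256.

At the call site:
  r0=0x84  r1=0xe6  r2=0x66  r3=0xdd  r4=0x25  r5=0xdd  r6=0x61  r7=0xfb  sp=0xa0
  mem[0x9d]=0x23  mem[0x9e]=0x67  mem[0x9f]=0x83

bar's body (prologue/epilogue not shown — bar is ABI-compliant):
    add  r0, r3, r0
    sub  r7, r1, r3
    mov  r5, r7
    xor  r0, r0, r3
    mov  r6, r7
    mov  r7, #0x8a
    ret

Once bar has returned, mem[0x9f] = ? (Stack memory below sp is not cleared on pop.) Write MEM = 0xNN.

MEM = 0xfb

prologue: push r7 -> mem[0x9f]=0xfb, sp=0x9f
body[0] add  r0, r3, r0 -> r0=0x61
body[1] sub  r7, r1, r3 -> r7=0x09
body[2] mov  r5, r7 -> r5=0x09
body[3] xor  r0, r0, r3 -> r0=0xbc
body[4] mov  r6, r7 -> r6=0x09
body[5] mov  r7, #0x8a -> r7=0x8a
epilogue: pop r7=0xfb, sp=0xa0
prologue pushed ['r7'] at ['0x9f']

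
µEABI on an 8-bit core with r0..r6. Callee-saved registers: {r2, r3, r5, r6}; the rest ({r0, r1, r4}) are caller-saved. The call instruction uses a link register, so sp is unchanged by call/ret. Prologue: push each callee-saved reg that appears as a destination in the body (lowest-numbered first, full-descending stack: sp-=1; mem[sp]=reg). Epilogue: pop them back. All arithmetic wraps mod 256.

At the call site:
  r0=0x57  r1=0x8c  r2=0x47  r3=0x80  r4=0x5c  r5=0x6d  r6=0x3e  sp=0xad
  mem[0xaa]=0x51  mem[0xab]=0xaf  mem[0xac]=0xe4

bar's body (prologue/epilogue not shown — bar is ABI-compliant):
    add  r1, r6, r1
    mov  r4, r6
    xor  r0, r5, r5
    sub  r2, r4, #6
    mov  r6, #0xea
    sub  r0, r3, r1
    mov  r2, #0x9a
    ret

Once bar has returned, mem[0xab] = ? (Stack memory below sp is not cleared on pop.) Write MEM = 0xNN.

prologue: push r2 → mem[0xac]=0x47, sp=0xac
prologue: push r6 → mem[0xab]=0x3e, sp=0xab
body[0] add  r1, r6, r1 → r1=0xca
body[1] mov  r4, r6 → r4=0x3e
body[2] xor  r0, r5, r5 → r0=0x00
body[3] sub  r2, r4, #6 → r2=0x38
body[4] mov  r6, #0xea → r6=0xea
body[5] sub  r0, r3, r1 → r0=0xb6
body[6] mov  r2, #0x9a → r2=0x9a
epilogue: pop r6=0x3e, sp=0xac
epilogue: pop r2=0x47, sp=0xad
prologue pushed ['r2', 'r6'] at ['0xac', '0xab']

MEM = 0x3e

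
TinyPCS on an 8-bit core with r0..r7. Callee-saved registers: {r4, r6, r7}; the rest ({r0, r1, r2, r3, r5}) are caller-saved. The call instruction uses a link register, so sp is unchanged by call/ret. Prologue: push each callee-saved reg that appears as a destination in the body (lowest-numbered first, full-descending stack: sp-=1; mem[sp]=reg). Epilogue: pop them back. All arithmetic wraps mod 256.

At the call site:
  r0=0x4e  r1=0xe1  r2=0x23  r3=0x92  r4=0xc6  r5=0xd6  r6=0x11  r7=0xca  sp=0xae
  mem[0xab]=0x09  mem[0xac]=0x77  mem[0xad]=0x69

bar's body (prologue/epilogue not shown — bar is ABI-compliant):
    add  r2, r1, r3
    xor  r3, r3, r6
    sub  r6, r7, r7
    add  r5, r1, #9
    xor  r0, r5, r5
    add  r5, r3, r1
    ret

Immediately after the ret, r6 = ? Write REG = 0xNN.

prologue: push r6 → mem[0xad]=0x11, sp=0xad
body[0] add  r2, r1, r3 → r2=0x73
body[1] xor  r3, r3, r6 → r3=0x83
body[2] sub  r6, r7, r7 → r6=0x00
body[3] add  r5, r1, #9 → r5=0xea
body[4] xor  r0, r5, r5 → r0=0x00
body[5] add  r5, r3, r1 → r5=0x64
epilogue: pop r6=0x11, sp=0xae
r6 is callee-saved → restored

REG = 0x11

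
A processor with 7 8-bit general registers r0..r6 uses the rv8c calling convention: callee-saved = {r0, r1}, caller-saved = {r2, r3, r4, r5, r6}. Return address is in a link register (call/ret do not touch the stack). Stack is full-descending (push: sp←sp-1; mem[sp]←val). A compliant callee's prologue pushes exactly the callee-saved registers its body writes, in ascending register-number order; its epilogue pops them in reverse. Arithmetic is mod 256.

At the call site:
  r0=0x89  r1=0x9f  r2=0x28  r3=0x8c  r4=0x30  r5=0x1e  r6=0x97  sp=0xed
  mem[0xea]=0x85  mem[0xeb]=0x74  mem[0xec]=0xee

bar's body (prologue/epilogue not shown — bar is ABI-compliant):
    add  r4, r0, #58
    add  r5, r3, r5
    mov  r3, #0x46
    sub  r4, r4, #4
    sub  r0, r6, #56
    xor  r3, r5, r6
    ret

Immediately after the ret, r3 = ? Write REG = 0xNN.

REG = 0x3d

prologue: push r0 → mem[0xec]=0x89, sp=0xec
body[0] add  r4, r0, #58 → r4=0xc3
body[1] add  r5, r3, r5 → r5=0xaa
body[2] mov  r3, #0x46 → r3=0x46
body[3] sub  r4, r4, #4 → r4=0xbf
body[4] sub  r0, r6, #56 → r0=0x5f
body[5] xor  r3, r5, r6 → r3=0x3d
epilogue: pop r0=0x89, sp=0xed
r3 is caller-saved → body value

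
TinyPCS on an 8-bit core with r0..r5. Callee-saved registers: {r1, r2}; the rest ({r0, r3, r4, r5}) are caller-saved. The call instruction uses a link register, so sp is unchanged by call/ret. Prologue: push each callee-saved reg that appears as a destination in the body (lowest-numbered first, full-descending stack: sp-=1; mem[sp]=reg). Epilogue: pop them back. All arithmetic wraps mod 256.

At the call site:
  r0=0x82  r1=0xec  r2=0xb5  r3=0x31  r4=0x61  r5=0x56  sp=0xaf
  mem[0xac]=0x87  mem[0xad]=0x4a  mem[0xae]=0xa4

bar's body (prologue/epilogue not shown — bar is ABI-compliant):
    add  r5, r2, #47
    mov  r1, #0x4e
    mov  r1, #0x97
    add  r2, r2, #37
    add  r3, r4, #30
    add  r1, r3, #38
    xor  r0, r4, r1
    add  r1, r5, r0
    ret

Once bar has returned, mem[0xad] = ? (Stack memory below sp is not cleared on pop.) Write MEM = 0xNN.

MEM = 0xb5

prologue: push r1 -> mem[0xae]=0xec, sp=0xae
prologue: push r2 -> mem[0xad]=0xb5, sp=0xad
body[0] add  r5, r2, #47 -> r5=0xe4
body[1] mov  r1, #0x4e -> r1=0x4e
body[2] mov  r1, #0x97 -> r1=0x97
body[3] add  r2, r2, #37 -> r2=0xda
body[4] add  r3, r4, #30 -> r3=0x7f
body[5] add  r1, r3, #38 -> r1=0xa5
body[6] xor  r0, r4, r1 -> r0=0xc4
body[7] add  r1, r5, r0 -> r1=0xa8
epilogue: pop r2=0xb5, sp=0xae
epilogue: pop r1=0xec, sp=0xaf
prologue pushed ['r1', 'r2'] at ['0xae', '0xad']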